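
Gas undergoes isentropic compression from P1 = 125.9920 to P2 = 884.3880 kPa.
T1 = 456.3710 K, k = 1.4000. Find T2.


(k-1)/k = 0.2857
(P2/P1)^exp = 1.7450
T2 = 456.3710 * 1.7450 = 796.3757 K

796.3757 K


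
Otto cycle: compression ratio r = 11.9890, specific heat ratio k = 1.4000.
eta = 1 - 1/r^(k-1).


r^(k-1) = 2.7009
eta = 1 - 1/2.7009 = 0.6298 = 62.9757%

62.9757%


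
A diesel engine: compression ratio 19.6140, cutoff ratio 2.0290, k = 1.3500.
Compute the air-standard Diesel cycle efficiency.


r^(k-1) = 2.8340
rc^k = 2.5991
eta = 0.5938 = 59.3799%

59.3799%


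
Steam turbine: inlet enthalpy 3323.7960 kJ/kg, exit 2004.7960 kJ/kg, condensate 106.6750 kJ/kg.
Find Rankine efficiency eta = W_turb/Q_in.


W = 1319.0000 kJ/kg
Q_in = 3217.1210 kJ/kg
eta = 0.4100 = 40.9994%

eta = 40.9994%


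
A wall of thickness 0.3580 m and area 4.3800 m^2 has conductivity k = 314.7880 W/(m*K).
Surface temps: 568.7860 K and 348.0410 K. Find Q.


dT = 220.7450 K
Q = 314.7880 * 4.3800 * 220.7450 / 0.3580 = 850158.9428 W

850158.9428 W


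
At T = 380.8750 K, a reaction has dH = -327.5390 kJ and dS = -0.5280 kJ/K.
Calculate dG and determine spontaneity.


T*dS = 380.8750 * -0.5280 = -201.1020 kJ
dG = -327.5390 + 201.1020 = -126.4370 kJ (spontaneous)

dG = -126.4370 kJ, spontaneous


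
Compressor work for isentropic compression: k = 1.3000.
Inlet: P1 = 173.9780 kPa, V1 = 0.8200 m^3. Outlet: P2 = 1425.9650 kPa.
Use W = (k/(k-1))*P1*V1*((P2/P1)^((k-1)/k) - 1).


(k-1)/k = 0.2308
(P2/P1)^exp = 1.6249
W = 4.3333 * 173.9780 * 0.8200 * (1.6249 - 1) = 386.3316 kJ

386.3316 kJ


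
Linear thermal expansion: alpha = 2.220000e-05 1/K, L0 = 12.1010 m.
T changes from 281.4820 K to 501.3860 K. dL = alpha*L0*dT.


dT = 219.9040 K
dL = 2.220000e-05 * 12.1010 * 219.9040 = 0.059075 m
L_final = 12.160075 m

dL = 0.059075 m


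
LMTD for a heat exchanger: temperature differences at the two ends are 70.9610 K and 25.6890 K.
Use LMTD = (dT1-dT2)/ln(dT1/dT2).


dT1/dT2 = 2.7623
ln(dT1/dT2) = 1.0161
LMTD = 45.2720 / 1.0161 = 44.5561 K

44.5561 K


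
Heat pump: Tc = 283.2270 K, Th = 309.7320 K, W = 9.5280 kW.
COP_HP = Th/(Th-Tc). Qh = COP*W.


COP = 309.7320 / 26.5050 = 11.6858
Qh = 11.6858 * 9.5280 = 111.3423 kW

COP = 11.6858, Qh = 111.3423 kW


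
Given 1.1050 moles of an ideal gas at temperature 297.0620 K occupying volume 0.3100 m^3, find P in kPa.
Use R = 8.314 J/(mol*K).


P = nRT/V = 1.1050 * 8.314 * 297.0620 / 0.3100
= 2729.0997 / 0.3100 = 8803.5474 Pa = 8.8035 kPa

8.8035 kPa


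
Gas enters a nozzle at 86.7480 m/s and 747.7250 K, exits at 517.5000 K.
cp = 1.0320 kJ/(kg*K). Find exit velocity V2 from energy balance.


dT = 230.2250 K
2*cp*1000*dT = 475184.4000
V1^2 = 7525.2155
V2 = sqrt(482709.6155) = 694.7731 m/s

694.7731 m/s


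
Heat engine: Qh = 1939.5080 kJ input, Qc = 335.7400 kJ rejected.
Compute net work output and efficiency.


W = 1939.5080 - 335.7400 = 1603.7680 kJ
eta = 1603.7680 / 1939.5080 = 0.8269 = 82.6894%

W = 1603.7680 kJ, eta = 82.6894%


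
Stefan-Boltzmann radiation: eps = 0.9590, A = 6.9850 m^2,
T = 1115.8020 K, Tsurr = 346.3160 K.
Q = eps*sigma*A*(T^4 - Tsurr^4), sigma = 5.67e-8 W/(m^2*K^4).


T^4 = 1.5501e+12
Tsurr^4 = 1.4384e+10
Q = 0.9590 * 5.67e-8 * 6.9850 * 1.5357e+12 = 583267.2715 W

583267.2715 W


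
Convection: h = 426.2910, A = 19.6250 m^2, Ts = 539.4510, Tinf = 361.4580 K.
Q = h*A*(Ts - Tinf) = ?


dT = 177.9930 K
Q = 426.2910 * 19.6250 * 177.9930 = 1489082.4740 W

1489082.4740 W


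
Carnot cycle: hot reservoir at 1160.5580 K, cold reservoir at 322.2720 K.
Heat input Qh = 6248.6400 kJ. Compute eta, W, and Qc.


eta = 1 - 322.2720/1160.5580 = 0.7223
W = 0.7223 * 6248.6400 = 4513.4732 kJ
Qc = 6248.6400 - 4513.4732 = 1735.1668 kJ

eta = 72.2313%, W = 4513.4732 kJ, Qc = 1735.1668 kJ


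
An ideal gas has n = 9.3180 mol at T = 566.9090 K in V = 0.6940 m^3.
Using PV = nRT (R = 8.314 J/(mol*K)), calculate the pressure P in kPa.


P = nRT/V = 9.3180 * 8.314 * 566.9090 / 0.6940
= 43918.3563 / 0.6940 = 63282.9342 Pa = 63.2829 kPa

63.2829 kPa


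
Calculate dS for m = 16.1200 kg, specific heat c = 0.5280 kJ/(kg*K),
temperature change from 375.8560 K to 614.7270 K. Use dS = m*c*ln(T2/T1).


T2/T1 = 1.6355
ln(T2/T1) = 0.4920
dS = 16.1200 * 0.5280 * 0.4920 = 4.1874 kJ/K

4.1874 kJ/K


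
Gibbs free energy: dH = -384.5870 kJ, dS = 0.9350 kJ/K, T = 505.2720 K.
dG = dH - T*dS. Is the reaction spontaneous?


T*dS = 505.2720 * 0.9350 = 472.4293 kJ
dG = -384.5870 - 472.4293 = -857.0163 kJ (spontaneous)

dG = -857.0163 kJ, spontaneous


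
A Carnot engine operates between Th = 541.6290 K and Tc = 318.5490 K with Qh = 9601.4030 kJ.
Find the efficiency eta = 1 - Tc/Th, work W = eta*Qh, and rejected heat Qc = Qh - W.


eta = 1 - 318.5490/541.6290 = 0.4119
W = 0.4119 * 9601.4030 = 3954.5168 kJ
Qc = 9601.4030 - 3954.5168 = 5646.8862 kJ

eta = 41.1869%, W = 3954.5168 kJ, Qc = 5646.8862 kJ


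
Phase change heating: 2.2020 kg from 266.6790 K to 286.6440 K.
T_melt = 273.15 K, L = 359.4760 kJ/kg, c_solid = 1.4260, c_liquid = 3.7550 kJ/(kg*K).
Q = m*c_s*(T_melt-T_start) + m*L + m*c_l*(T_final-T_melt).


Q1 (sensible, solid) = 2.2020 * 1.4260 * 6.4710 = 20.3193 kJ
Q2 (latent) = 2.2020 * 359.4760 = 791.5662 kJ
Q3 (sensible, liquid) = 2.2020 * 3.7550 * 13.4940 = 111.5753 kJ
Q_total = 923.4607 kJ

923.4607 kJ


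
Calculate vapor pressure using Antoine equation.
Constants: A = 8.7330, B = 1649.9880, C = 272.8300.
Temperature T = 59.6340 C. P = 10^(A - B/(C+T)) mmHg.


C+T = 332.4640
B/(C+T) = 4.9629
log10(P) = 8.7330 - 4.9629 = 3.7701
P = 10^3.7701 = 5889.6941 mmHg

5889.6941 mmHg


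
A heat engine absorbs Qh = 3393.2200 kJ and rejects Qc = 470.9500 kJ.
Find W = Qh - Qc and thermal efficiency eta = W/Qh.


W = 3393.2200 - 470.9500 = 2922.2700 kJ
eta = 2922.2700 / 3393.2200 = 0.8612 = 86.1209%

W = 2922.2700 kJ, eta = 86.1209%


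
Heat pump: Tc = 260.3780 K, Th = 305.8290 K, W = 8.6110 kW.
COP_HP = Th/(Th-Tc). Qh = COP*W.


COP = 305.8290 / 45.4510 = 6.7288
Qh = 6.7288 * 8.6110 = 57.9414 kW

COP = 6.7288, Qh = 57.9414 kW


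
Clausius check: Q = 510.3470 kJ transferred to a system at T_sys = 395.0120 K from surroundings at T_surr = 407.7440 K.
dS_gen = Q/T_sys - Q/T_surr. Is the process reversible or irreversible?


dS_sys = 510.3470/395.0120 = 1.2920 kJ/K
dS_surr = -510.3470/407.7440 = -1.2516 kJ/K
dS_gen = 1.2920 - 1.2516 = 0.0403 kJ/K (irreversible)

dS_gen = 0.0403 kJ/K, irreversible


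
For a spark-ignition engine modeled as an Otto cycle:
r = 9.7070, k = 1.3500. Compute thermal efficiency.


r^(k-1) = 2.2155
eta = 1 - 1/2.2155 = 0.5486 = 54.8643%

54.8643%


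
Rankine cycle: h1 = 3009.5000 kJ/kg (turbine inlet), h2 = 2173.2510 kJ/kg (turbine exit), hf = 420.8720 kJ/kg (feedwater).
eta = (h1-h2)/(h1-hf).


W = 836.2490 kJ/kg
Q_in = 2588.6280 kJ/kg
eta = 0.3230 = 32.3047%

eta = 32.3047%


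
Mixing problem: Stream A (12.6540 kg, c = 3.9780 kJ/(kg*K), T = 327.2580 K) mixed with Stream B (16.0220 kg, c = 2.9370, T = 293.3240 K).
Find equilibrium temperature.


num = 30276.2205
den = 97.3942
Tf = 310.8626 K

310.8626 K


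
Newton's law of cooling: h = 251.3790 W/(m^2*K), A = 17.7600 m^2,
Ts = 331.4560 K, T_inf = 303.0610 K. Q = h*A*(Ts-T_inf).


dT = 28.3950 K
Q = 251.3790 * 17.7600 * 28.3950 = 126769.2231 W

126769.2231 W


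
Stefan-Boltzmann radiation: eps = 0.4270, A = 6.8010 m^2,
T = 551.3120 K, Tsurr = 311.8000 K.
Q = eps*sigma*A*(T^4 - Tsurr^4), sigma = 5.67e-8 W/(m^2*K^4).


T^4 = 9.2383e+10
Tsurr^4 = 9.4516e+09
Q = 0.4270 * 5.67e-8 * 6.8010 * 8.2931e+10 = 13655.2693 W

13655.2693 W


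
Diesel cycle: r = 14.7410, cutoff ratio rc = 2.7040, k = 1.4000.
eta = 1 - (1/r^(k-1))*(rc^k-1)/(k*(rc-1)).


r^(k-1) = 2.9337
rc^k = 4.0254
eta = 0.5677 = 56.7710%

56.7710%


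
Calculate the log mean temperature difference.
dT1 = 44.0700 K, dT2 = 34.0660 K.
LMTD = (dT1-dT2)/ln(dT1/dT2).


dT1/dT2 = 1.2937
ln(dT1/dT2) = 0.2575
LMTD = 10.0040 / 0.2575 = 38.8536 K

38.8536 K


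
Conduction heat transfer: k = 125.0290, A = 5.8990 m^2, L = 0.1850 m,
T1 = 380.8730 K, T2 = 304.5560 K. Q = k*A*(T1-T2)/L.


dT = 76.3170 K
Q = 125.0290 * 5.8990 * 76.3170 / 0.1850 = 304255.6946 W

304255.6946 W


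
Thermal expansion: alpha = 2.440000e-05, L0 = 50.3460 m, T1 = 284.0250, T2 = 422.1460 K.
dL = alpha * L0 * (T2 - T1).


dT = 138.1210 K
dL = 2.440000e-05 * 50.3460 * 138.1210 = 0.169674 m
L_final = 50.515674 m

dL = 0.169674 m


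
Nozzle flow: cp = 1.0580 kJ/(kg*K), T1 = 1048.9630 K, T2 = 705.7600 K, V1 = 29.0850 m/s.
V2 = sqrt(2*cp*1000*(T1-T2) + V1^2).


dT = 343.2030 K
2*cp*1000*dT = 726217.5480
V1^2 = 845.9372
V2 = sqrt(727063.4852) = 852.6802 m/s

852.6802 m/s


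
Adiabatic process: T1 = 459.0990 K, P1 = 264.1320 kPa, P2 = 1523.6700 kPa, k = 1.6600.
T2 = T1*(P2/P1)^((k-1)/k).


(k-1)/k = 0.3976
(P2/P1)^exp = 2.0072
T2 = 459.0990 * 2.0072 = 921.5107 K

921.5107 K


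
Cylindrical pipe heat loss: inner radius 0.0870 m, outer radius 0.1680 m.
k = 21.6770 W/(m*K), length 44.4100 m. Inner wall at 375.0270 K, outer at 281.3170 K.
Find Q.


dT = 93.7100 K
ln(ro/ri) = 0.6581
Q = 2*pi*21.6770*44.4100*93.7100 / 0.6581 = 861356.6196 W

861356.6196 W


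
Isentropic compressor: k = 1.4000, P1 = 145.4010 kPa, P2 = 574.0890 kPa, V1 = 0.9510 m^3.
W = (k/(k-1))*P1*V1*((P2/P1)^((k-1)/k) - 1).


(k-1)/k = 0.2857
(P2/P1)^exp = 1.4805
W = 3.5000 * 145.4010 * 0.9510 * (1.4805 - 1) = 232.5380 kJ

232.5380 kJ


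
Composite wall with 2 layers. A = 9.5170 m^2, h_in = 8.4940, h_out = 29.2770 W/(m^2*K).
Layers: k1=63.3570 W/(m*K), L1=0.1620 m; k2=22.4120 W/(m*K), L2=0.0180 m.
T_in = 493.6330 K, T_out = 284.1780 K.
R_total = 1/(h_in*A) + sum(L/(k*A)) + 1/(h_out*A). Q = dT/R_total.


R_conv_in = 1/(8.4940*9.5170) = 0.0124
R_1 = 0.1620/(63.3570*9.5170) = 0.0003
R_2 = 0.0180/(22.4120*9.5170) = 8.4390e-05
R_conv_out = 1/(29.2770*9.5170) = 0.0036
R_total = 0.0163 K/W
Q = 209.4550 / 0.0163 = 12840.0966 W

R_total = 0.0163 K/W, Q = 12840.0966 W


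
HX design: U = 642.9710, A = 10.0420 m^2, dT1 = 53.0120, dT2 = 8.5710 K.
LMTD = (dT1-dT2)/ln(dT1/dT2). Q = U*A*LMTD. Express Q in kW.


LMTD = 24.3895 K
Q = 642.9710 * 10.0420 * 24.3895 = 157476.2771 W = 157.4763 kW

157.4763 kW


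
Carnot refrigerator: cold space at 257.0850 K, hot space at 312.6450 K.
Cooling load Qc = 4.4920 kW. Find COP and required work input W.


COP = 257.0850 / 55.5600 = 4.6272
W = 4.4920 / 4.6272 = 0.9708 kW

COP = 4.6272, W = 0.9708 kW


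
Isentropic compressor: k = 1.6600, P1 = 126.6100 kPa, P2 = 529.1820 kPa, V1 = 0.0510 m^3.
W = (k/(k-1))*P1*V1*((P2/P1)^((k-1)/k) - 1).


(k-1)/k = 0.3976
(P2/P1)^exp = 1.7659
W = 2.5152 * 126.6100 * 0.0510 * (1.7659 - 1) = 12.4382 kJ

12.4382 kJ


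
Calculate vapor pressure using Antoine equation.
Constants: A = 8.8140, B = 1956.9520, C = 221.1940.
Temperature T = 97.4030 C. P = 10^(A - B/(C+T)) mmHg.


C+T = 318.5970
B/(C+T) = 6.1424
log10(P) = 8.8140 - 6.1424 = 2.6716
P = 10^2.6716 = 469.4555 mmHg

469.4555 mmHg


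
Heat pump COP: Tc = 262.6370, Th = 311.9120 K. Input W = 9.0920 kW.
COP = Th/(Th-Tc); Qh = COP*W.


COP = 311.9120 / 49.2750 = 6.3300
Qh = 6.3300 * 9.0920 = 57.5526 kW

COP = 6.3300, Qh = 57.5526 kW


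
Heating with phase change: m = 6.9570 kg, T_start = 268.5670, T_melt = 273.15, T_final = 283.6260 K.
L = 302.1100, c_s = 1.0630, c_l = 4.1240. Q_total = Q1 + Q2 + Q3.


Q1 (sensible, solid) = 6.9570 * 1.0630 * 4.5830 = 33.8926 kJ
Q2 (latent) = 6.9570 * 302.1100 = 2101.7793 kJ
Q3 (sensible, liquid) = 6.9570 * 4.1240 * 10.4760 = 300.5634 kJ
Q_total = 2436.2353 kJ

2436.2353 kJ


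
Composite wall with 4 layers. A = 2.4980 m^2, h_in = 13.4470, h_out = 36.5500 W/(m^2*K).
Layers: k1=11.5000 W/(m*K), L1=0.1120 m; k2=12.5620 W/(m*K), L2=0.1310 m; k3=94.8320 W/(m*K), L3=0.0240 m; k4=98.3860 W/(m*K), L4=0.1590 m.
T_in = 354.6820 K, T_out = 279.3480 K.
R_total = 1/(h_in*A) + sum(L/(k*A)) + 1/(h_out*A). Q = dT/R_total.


R_conv_in = 1/(13.4470*2.4980) = 0.0298
R_1 = 0.1120/(11.5000*2.4980) = 0.0039
R_2 = 0.1310/(12.5620*2.4980) = 0.0042
R_3 = 0.0240/(94.8320*2.4980) = 0.0001
R_4 = 0.1590/(98.3860*2.4980) = 0.0006
R_conv_out = 1/(36.5500*2.4980) = 0.0110
R_total = 0.0495 K/W
Q = 75.3340 / 0.0495 = 1520.5294 W

R_total = 0.0495 K/W, Q = 1520.5294 W


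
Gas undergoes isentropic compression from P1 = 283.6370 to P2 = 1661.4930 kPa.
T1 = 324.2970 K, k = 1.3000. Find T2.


(k-1)/k = 0.2308
(P2/P1)^exp = 1.5037
T2 = 324.2970 * 1.5037 = 487.6550 K

487.6550 K


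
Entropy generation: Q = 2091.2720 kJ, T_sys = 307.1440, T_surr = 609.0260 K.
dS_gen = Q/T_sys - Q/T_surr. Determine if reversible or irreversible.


dS_sys = 2091.2720/307.1440 = 6.8088 kJ/K
dS_surr = -2091.2720/609.0260 = -3.4338 kJ/K
dS_gen = 6.8088 - 3.4338 = 3.3750 kJ/K (irreversible)

dS_gen = 3.3750 kJ/K, irreversible


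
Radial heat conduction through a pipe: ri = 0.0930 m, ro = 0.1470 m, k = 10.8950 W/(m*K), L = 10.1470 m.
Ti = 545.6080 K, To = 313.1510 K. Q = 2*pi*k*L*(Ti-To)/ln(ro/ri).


dT = 232.4570 K
ln(ro/ri) = 0.4578
Q = 2*pi*10.8950*10.1470*232.4570 / 0.4578 = 352679.4951 W

352679.4951 W


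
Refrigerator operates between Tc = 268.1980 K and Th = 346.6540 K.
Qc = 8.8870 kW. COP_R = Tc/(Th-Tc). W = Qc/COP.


COP = 268.1980 / 78.4560 = 3.4185
W = 8.8870 / 3.4185 = 2.5997 kW

COP = 3.4185, W = 2.5997 kW


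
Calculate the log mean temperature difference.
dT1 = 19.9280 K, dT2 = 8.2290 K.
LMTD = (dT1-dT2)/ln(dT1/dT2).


dT1/dT2 = 2.4217
ln(dT1/dT2) = 0.8845
LMTD = 11.6990 / 0.8845 = 13.2273 K

13.2273 K


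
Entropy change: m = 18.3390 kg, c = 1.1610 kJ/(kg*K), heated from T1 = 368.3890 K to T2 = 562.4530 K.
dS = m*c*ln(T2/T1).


T2/T1 = 1.5268
ln(T2/T1) = 0.4232
dS = 18.3390 * 1.1610 * 0.4232 = 9.0099 kJ/K

9.0099 kJ/K


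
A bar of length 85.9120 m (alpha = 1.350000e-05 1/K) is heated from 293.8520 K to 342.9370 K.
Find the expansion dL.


dT = 49.0850 K
dL = 1.350000e-05 * 85.9120 * 49.0850 = 0.056929 m
L_final = 85.968929 m

dL = 0.056929 m


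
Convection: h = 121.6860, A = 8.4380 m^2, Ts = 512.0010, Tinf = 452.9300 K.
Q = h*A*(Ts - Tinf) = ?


dT = 59.0710 K
Q = 121.6860 * 8.4380 * 59.0710 = 60653.3035 W

60653.3035 W


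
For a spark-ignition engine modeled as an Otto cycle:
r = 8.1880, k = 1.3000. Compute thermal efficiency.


r^(k-1) = 1.8791
eta = 1 - 1/1.8791 = 0.4678 = 46.7835%

46.7835%


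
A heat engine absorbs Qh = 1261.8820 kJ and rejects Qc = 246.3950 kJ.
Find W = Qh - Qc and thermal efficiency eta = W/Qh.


W = 1261.8820 - 246.3950 = 1015.4870 kJ
eta = 1015.4870 / 1261.8820 = 0.8047 = 80.4740%

W = 1015.4870 kJ, eta = 80.4740%


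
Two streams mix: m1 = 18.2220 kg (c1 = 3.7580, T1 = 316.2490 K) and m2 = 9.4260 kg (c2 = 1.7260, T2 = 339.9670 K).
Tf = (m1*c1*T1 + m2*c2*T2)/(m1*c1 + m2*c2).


num = 27187.2033
den = 84.7476
Tf = 320.8022 K

320.8022 K


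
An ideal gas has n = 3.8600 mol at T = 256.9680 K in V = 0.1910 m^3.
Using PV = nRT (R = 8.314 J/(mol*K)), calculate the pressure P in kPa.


P = nRT/V = 3.8600 * 8.314 * 256.9680 / 0.1910
= 8246.6273 / 0.1910 = 43176.0593 Pa = 43.1761 kPa

43.1761 kPa


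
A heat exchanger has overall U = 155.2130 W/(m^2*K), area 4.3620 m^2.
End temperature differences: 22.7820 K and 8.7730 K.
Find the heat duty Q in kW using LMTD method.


LMTD = 14.6800 K
Q = 155.2130 * 4.3620 * 14.6800 = 9938.9302 W = 9.9389 kW

9.9389 kW


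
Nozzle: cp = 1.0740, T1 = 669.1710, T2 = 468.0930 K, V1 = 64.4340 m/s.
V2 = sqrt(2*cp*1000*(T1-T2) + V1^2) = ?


dT = 201.0780 K
2*cp*1000*dT = 431915.5440
V1^2 = 4151.7404
V2 = sqrt(436067.2844) = 660.3539 m/s

660.3539 m/s


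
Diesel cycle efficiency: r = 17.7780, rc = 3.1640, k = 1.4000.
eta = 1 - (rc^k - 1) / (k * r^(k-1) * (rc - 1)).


r^(k-1) = 3.1619
rc^k = 5.0157
eta = 0.5808 = 58.0799%

58.0799%


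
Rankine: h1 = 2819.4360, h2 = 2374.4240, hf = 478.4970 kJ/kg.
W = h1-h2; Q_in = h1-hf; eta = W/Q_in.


W = 445.0120 kJ/kg
Q_in = 2340.9390 kJ/kg
eta = 0.1901 = 19.0100%

eta = 19.0100%


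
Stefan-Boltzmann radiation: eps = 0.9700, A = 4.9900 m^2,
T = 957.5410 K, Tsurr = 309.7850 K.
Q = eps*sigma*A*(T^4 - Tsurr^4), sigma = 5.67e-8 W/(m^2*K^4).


T^4 = 8.4068e+11
Tsurr^4 = 9.2096e+09
Q = 0.9700 * 5.67e-8 * 4.9900 * 8.3147e+11 = 228192.2598 W

228192.2598 W


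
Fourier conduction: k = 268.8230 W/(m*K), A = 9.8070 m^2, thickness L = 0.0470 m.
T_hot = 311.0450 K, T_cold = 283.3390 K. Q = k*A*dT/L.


dT = 27.7060 K
Q = 268.8230 * 9.8070 * 27.7060 / 0.0470 = 1554098.6052 W

1554098.6052 W


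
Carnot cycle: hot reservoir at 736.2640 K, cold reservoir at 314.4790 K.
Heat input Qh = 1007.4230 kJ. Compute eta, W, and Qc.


eta = 1 - 314.4790/736.2640 = 0.5729
W = 0.5729 * 1007.4230 = 577.1244 kJ
Qc = 1007.4230 - 577.1244 = 430.2986 kJ

eta = 57.2872%, W = 577.1244 kJ, Qc = 430.2986 kJ


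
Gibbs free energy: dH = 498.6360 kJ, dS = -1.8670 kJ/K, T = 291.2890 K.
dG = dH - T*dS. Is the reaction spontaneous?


T*dS = 291.2890 * -1.8670 = -543.8366 kJ
dG = 498.6360 + 543.8366 = 1042.4726 kJ (non-spontaneous)

dG = 1042.4726 kJ, non-spontaneous


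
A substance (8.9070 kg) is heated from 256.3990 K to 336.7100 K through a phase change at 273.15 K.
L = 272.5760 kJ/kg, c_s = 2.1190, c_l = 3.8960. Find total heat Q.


Q1 (sensible, solid) = 8.9070 * 2.1190 * 16.7510 = 316.1573 kJ
Q2 (latent) = 8.9070 * 272.5760 = 2427.8344 kJ
Q3 (sensible, liquid) = 8.9070 * 3.8960 * 63.5600 = 2205.6383 kJ
Q_total = 4949.6300 kJ

4949.6300 kJ


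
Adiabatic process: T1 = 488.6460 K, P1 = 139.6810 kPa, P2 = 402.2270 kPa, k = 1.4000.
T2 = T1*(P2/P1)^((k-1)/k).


(k-1)/k = 0.2857
(P2/P1)^exp = 1.3528
T2 = 488.6460 * 1.3528 = 661.0474 K

661.0474 K


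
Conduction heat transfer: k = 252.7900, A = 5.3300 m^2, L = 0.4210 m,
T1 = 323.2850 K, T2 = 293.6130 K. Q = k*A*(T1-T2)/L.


dT = 29.6720 K
Q = 252.7900 * 5.3300 * 29.6720 / 0.4210 = 94962.4309 W

94962.4309 W


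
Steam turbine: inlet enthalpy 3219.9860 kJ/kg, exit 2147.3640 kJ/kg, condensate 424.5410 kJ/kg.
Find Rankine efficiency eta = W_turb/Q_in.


W = 1072.6220 kJ/kg
Q_in = 2795.4450 kJ/kg
eta = 0.3837 = 38.3703%

eta = 38.3703%


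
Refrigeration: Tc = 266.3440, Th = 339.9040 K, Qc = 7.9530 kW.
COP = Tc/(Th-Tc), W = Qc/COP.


COP = 266.3440 / 73.5600 = 3.6208
W = 7.9530 / 3.6208 = 2.1965 kW

COP = 3.6208, W = 2.1965 kW


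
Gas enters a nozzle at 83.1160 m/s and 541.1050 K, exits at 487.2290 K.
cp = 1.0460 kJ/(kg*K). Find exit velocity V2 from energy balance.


dT = 53.8760 K
2*cp*1000*dT = 112708.5920
V1^2 = 6908.2695
V2 = sqrt(119616.8615) = 345.8567 m/s

345.8567 m/s


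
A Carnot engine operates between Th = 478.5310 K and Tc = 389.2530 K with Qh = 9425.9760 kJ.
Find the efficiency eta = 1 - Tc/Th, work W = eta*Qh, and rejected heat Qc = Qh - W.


eta = 1 - 389.2530/478.5310 = 0.1866
W = 0.1866 * 9425.9760 = 1758.5742 kJ
Qc = 9425.9760 - 1758.5742 = 7667.4018 kJ

eta = 18.6567%, W = 1758.5742 kJ, Qc = 7667.4018 kJ


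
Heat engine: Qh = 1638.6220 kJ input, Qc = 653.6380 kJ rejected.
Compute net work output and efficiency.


W = 1638.6220 - 653.6380 = 984.9840 kJ
eta = 984.9840 / 1638.6220 = 0.6011 = 60.1105%

W = 984.9840 kJ, eta = 60.1105%


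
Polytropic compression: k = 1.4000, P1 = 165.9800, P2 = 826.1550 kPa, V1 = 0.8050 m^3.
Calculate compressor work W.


(k-1)/k = 0.2857
(P2/P1)^exp = 1.5818
W = 3.5000 * 165.9800 * 0.8050 * (1.5818 - 1) = 272.0660 kJ

272.0660 kJ


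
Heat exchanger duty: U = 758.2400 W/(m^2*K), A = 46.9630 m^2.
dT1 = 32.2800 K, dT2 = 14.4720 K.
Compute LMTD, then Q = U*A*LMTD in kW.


LMTD = 22.1981 K
Q = 758.2400 * 46.9630 * 22.1981 = 790455.8851 W = 790.4559 kW

790.4559 kW


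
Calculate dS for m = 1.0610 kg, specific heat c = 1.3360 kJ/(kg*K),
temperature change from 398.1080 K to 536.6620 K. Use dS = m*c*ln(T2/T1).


T2/T1 = 1.3480
ln(T2/T1) = 0.2986
dS = 1.0610 * 1.3360 * 0.2986 = 0.4233 kJ/K

0.4233 kJ/K


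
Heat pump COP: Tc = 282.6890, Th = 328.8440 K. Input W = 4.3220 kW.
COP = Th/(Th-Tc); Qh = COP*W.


COP = 328.8440 / 46.1550 = 7.1248
Qh = 7.1248 * 4.3220 = 30.7933 kW

COP = 7.1248, Qh = 30.7933 kW


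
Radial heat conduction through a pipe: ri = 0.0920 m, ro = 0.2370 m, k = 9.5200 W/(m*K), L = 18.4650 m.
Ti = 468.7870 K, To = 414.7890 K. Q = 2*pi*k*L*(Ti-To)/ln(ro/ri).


dT = 53.9980 K
ln(ro/ri) = 0.9463
Q = 2*pi*9.5200*18.4650*53.9980 / 0.9463 = 63027.2000 W

63027.2000 W


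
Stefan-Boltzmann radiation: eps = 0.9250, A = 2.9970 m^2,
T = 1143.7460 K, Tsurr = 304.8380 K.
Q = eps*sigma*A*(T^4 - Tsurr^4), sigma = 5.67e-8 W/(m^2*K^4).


T^4 = 1.7113e+12
Tsurr^4 = 8.6353e+09
Q = 0.9250 * 5.67e-8 * 2.9970 * 1.7026e+12 = 267628.7927 W

267628.7927 W


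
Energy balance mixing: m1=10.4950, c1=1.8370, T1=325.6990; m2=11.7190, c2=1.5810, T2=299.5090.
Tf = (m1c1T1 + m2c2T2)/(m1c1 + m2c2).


num = 11828.4782
den = 37.8071
Tf = 312.8643 K

312.8643 K


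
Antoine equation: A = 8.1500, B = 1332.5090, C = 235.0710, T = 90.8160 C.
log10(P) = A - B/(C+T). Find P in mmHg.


C+T = 325.8870
B/(C+T) = 4.0889
log10(P) = 8.1500 - 4.0889 = 4.0611
P = 10^4.0611 = 11511.4962 mmHg

11511.4962 mmHg


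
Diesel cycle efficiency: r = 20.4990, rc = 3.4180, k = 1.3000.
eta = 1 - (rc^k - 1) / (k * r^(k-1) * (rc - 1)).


r^(k-1) = 2.4747
rc^k = 4.9420
eta = 0.4932 = 49.3245%

49.3245%


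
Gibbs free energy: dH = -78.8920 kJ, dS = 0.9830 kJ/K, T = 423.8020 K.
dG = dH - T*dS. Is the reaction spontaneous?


T*dS = 423.8020 * 0.9830 = 416.5974 kJ
dG = -78.8920 - 416.5974 = -495.4894 kJ (spontaneous)

dG = -495.4894 kJ, spontaneous


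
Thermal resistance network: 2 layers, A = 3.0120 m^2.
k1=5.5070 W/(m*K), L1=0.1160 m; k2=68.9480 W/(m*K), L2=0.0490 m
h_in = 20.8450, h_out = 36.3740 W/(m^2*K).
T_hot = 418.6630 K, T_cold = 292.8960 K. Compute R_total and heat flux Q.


R_conv_in = 1/(20.8450*3.0120) = 0.0159
R_1 = 0.1160/(5.5070*3.0120) = 0.0070
R_2 = 0.0490/(68.9480*3.0120) = 0.0002
R_conv_out = 1/(36.3740*3.0120) = 0.0091
R_total = 0.0323 K/W
Q = 125.7670 / 0.0323 = 3895.6180 W

R_total = 0.0323 K/W, Q = 3895.6180 W


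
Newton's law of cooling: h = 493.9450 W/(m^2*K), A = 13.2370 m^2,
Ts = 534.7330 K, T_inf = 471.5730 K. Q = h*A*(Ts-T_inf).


dT = 63.1600 K
Q = 493.9450 * 13.2370 * 63.1600 = 412962.1838 W

412962.1838 W


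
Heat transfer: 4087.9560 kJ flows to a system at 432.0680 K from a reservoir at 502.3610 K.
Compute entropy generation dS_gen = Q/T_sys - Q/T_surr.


dS_sys = 4087.9560/432.0680 = 9.4614 kJ/K
dS_surr = -4087.9560/502.3610 = -8.1375 kJ/K
dS_gen = 9.4614 - 8.1375 = 1.3239 kJ/K (irreversible)

dS_gen = 1.3239 kJ/K, irreversible


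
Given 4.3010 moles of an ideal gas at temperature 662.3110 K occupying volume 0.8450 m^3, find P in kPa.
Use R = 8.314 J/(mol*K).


P = nRT/V = 4.3010 * 8.314 * 662.3110 / 0.8450
= 23683.2572 / 0.8450 = 28027.5233 Pa = 28.0275 kPa

28.0275 kPa


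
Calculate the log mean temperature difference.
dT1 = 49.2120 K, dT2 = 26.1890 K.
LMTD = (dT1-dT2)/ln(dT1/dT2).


dT1/dT2 = 1.8791
ln(dT1/dT2) = 0.6308
LMTD = 23.0230 / 0.6308 = 36.4982 K

36.4982 K


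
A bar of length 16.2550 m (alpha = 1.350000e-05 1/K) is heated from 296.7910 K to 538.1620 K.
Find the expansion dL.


dT = 241.3710 K
dL = 1.350000e-05 * 16.2550 * 241.3710 = 0.052967 m
L_final = 16.307967 m

dL = 0.052967 m


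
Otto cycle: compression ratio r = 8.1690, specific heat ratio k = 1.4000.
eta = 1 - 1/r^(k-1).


r^(k-1) = 2.3167
eta = 1 - 1/2.3167 = 0.5683 = 56.8349%

56.8349%


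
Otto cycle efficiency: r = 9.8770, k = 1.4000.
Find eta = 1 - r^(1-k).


r^(k-1) = 2.4995
eta = 1 - 1/2.4995 = 0.5999 = 59.9917%

59.9917%


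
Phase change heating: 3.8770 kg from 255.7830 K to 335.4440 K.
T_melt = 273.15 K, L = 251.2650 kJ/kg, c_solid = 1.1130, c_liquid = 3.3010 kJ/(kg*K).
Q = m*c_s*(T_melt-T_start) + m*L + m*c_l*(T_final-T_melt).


Q1 (sensible, solid) = 3.8770 * 1.1130 * 17.3670 = 74.9404 kJ
Q2 (latent) = 3.8770 * 251.2650 = 974.1544 kJ
Q3 (sensible, liquid) = 3.8770 * 3.3010 * 62.2940 = 797.2372 kJ
Q_total = 1846.3319 kJ

1846.3319 kJ


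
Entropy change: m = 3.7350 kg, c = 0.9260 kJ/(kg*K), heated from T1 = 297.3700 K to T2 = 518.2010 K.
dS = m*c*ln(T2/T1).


T2/T1 = 1.7426
ln(T2/T1) = 0.5554
dS = 3.7350 * 0.9260 * 0.5554 = 1.9209 kJ/K

1.9209 kJ/K


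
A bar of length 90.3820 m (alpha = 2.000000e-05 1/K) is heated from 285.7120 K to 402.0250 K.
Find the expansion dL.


dT = 116.3130 K
dL = 2.000000e-05 * 90.3820 * 116.3130 = 0.210252 m
L_final = 90.592252 m

dL = 0.210252 m


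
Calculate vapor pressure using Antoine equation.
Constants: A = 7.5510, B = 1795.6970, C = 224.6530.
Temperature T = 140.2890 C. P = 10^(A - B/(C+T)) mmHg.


C+T = 364.9420
B/(C+T) = 4.9205
log10(P) = 7.5510 - 4.9205 = 2.6305
P = 10^2.6305 = 427.0712 mmHg

427.0712 mmHg


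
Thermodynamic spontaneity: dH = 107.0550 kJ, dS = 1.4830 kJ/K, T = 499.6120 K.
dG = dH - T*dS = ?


T*dS = 499.6120 * 1.4830 = 740.9246 kJ
dG = 107.0550 - 740.9246 = -633.8696 kJ (spontaneous)

dG = -633.8696 kJ, spontaneous


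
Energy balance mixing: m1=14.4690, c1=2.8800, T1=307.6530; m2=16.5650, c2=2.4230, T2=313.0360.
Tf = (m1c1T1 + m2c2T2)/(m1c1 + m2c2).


num = 25384.4464
den = 81.8077
Tf = 310.2940 K

310.2940 K


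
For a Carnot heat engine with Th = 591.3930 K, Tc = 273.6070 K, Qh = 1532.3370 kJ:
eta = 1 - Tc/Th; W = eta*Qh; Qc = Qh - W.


eta = 1 - 273.6070/591.3930 = 0.5374
W = 0.5374 * 1532.3370 = 823.4038 kJ
Qc = 1532.3370 - 823.4038 = 708.9332 kJ

eta = 53.7352%, W = 823.4038 kJ, Qc = 708.9332 kJ


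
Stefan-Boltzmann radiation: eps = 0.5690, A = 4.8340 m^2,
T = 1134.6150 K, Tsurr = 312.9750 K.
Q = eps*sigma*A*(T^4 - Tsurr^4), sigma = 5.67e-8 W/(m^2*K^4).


T^4 = 1.6573e+12
Tsurr^4 = 9.5949e+09
Q = 0.5690 * 5.67e-8 * 4.8340 * 1.6477e+12 = 256965.2401 W

256965.2401 W


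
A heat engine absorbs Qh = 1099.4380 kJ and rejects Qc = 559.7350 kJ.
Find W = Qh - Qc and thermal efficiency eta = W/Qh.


W = 1099.4380 - 559.7350 = 539.7030 kJ
eta = 539.7030 / 1099.4380 = 0.4909 = 49.0890%

W = 539.7030 kJ, eta = 49.0890%


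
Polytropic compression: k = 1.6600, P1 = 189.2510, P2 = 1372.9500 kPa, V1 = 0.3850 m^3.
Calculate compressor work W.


(k-1)/k = 0.3976
(P2/P1)^exp = 2.1987
W = 2.5152 * 189.2510 * 0.3850 * (2.1987 - 1) = 219.6778 kJ

219.6778 kJ


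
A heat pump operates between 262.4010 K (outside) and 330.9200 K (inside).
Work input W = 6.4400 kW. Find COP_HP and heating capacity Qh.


COP = 330.9200 / 68.5190 = 4.8296
Qh = 4.8296 * 6.4400 = 31.1027 kW

COP = 4.8296, Qh = 31.1027 kW


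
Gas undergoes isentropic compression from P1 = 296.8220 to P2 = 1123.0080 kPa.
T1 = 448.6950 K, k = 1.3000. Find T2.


(k-1)/k = 0.2308
(P2/P1)^exp = 1.3594
T2 = 448.6950 * 1.3594 = 609.9717 K

609.9717 K


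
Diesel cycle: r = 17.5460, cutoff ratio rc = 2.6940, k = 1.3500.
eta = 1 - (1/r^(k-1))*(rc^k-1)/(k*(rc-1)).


r^(k-1) = 2.7256
rc^k = 3.8110
eta = 0.5490 = 54.9029%

54.9029%


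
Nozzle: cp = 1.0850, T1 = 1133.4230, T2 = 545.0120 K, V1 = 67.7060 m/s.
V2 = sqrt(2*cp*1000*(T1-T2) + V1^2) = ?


dT = 588.4110 K
2*cp*1000*dT = 1276851.8700
V1^2 = 4584.1024
V2 = sqrt(1281435.9724) = 1132.0053 m/s

1132.0053 m/s


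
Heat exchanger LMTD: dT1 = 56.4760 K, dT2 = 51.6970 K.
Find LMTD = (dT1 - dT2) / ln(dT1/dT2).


dT1/dT2 = 1.0924
ln(dT1/dT2) = 0.0884
LMTD = 4.7790 / 0.0884 = 54.0513 K

54.0513 K


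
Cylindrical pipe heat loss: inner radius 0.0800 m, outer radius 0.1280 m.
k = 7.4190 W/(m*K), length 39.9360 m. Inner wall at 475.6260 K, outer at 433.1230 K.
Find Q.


dT = 42.5030 K
ln(ro/ri) = 0.4700
Q = 2*pi*7.4190*39.9360*42.5030 / 0.4700 = 168348.0835 W

168348.0835 W


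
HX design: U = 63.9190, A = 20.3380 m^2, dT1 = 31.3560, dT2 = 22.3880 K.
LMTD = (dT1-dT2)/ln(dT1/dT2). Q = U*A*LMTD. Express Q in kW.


LMTD = 26.6207 K
Q = 63.9190 * 20.3380 * 26.6207 = 34606.5174 W = 34.6065 kW

34.6065 kW


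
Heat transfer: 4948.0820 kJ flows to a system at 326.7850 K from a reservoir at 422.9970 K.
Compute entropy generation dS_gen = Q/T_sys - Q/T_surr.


dS_sys = 4948.0820/326.7850 = 15.1417 kJ/K
dS_surr = -4948.0820/422.9970 = -11.6977 kJ/K
dS_gen = 15.1417 - 11.6977 = 3.4440 kJ/K (irreversible)

dS_gen = 3.4440 kJ/K, irreversible


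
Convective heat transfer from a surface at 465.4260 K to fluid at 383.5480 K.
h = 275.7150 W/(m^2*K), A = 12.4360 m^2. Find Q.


dT = 81.8780 K
Q = 275.7150 * 12.4360 * 81.8780 = 280742.6101 W

280742.6101 W


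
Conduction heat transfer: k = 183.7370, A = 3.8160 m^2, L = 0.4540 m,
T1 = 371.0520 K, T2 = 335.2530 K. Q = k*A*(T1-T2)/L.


dT = 35.7990 K
Q = 183.7370 * 3.8160 * 35.7990 / 0.4540 = 55286.6187 W

55286.6187 W


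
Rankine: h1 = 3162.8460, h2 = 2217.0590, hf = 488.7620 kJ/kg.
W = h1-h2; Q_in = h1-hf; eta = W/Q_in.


W = 945.7870 kJ/kg
Q_in = 2674.0840 kJ/kg
eta = 0.3537 = 35.3686%

eta = 35.3686%


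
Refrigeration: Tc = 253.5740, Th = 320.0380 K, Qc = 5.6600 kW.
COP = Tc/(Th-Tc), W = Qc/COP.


COP = 253.5740 / 66.4640 = 3.8152
W = 5.6600 / 3.8152 = 1.4835 kW

COP = 3.8152, W = 1.4835 kW


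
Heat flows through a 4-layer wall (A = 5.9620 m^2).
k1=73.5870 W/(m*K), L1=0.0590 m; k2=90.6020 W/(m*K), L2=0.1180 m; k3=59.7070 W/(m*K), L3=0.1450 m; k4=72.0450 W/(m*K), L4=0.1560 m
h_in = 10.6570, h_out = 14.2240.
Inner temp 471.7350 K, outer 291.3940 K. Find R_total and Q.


R_conv_in = 1/(10.6570*5.9620) = 0.0157
R_1 = 0.0590/(73.5870*5.9620) = 0.0001
R_2 = 0.1180/(90.6020*5.9620) = 0.0002
R_3 = 0.1450/(59.7070*5.9620) = 0.0004
R_4 = 0.1560/(72.0450*5.9620) = 0.0004
R_conv_out = 1/(14.2240*5.9620) = 0.0118
R_total = 0.0287 K/W
Q = 180.3410 / 0.0287 = 6293.6867 W

R_total = 0.0287 K/W, Q = 6293.6867 W


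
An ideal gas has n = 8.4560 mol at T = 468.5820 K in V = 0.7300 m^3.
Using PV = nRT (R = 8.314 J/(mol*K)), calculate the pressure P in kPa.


P = nRT/V = 8.4560 * 8.314 * 468.5820 / 0.7300
= 32942.8066 / 0.7300 = 45127.1323 Pa = 45.1271 kPa

45.1271 kPa


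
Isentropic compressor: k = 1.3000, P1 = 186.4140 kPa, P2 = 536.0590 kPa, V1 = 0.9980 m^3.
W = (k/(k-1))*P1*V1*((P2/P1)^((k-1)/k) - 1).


(k-1)/k = 0.2308
(P2/P1)^exp = 1.2760
W = 4.3333 * 186.4140 * 0.9980 * (1.2760 - 1) = 222.5314 kJ

222.5314 kJ


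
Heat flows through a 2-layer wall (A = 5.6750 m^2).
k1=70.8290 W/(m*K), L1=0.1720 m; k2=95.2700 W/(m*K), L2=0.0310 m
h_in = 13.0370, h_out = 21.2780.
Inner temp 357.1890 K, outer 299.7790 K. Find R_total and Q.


R_conv_in = 1/(13.0370*5.6750) = 0.0135
R_1 = 0.1720/(70.8290*5.6750) = 0.0004
R_2 = 0.0310/(95.2700*5.6750) = 5.7338e-05
R_conv_out = 1/(21.2780*5.6750) = 0.0083
R_total = 0.0223 K/W
Q = 57.4100 / 0.0223 = 2576.4155 W

R_total = 0.0223 K/W, Q = 2576.4155 W


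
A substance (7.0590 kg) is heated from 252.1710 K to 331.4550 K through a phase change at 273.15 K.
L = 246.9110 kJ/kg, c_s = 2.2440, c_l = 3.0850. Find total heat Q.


Q1 (sensible, solid) = 7.0590 * 2.2440 * 20.9790 = 332.3157 kJ
Q2 (latent) = 7.0590 * 246.9110 = 1742.9447 kJ
Q3 (sensible, liquid) = 7.0590 * 3.0850 * 58.3050 = 1269.7089 kJ
Q_total = 3344.9693 kJ

3344.9693 kJ


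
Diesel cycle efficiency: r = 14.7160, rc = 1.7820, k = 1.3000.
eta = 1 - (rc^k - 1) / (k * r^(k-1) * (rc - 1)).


r^(k-1) = 2.2405
rc^k = 2.1192
eta = 0.5086 = 50.8599%

50.8599%


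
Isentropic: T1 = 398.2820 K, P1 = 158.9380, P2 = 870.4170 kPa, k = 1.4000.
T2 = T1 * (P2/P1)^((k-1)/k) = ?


(k-1)/k = 0.2857
(P2/P1)^exp = 1.6255
T2 = 398.2820 * 1.6255 = 647.4266 K

647.4266 K


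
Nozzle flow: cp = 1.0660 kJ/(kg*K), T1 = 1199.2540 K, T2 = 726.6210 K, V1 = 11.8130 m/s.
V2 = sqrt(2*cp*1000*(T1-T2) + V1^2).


dT = 472.6330 K
2*cp*1000*dT = 1007653.5560
V1^2 = 139.5470
V2 = sqrt(1007793.1030) = 1003.8890 m/s

1003.8890 m/s


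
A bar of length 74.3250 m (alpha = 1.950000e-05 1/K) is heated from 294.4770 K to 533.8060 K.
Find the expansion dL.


dT = 239.3290 K
dL = 1.950000e-05 * 74.3250 * 239.3290 = 0.346868 m
L_final = 74.671868 m

dL = 0.346868 m


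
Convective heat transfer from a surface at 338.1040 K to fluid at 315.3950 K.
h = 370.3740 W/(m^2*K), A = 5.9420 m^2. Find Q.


dT = 22.7090 K
Q = 370.3740 * 5.9420 * 22.7090 = 49977.1113 W

49977.1113 W


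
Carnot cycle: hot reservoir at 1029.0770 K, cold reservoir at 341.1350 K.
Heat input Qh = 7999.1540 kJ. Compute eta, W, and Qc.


eta = 1 - 341.1350/1029.0770 = 0.6685
W = 0.6685 * 7999.1540 = 5347.4657 kJ
Qc = 7999.1540 - 5347.4657 = 2651.6883 kJ

eta = 66.8504%, W = 5347.4657 kJ, Qc = 2651.6883 kJ


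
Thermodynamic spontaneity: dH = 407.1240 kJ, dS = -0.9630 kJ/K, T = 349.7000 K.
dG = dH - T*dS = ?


T*dS = 349.7000 * -0.9630 = -336.7611 kJ
dG = 407.1240 + 336.7611 = 743.8851 kJ (non-spontaneous)

dG = 743.8851 kJ, non-spontaneous


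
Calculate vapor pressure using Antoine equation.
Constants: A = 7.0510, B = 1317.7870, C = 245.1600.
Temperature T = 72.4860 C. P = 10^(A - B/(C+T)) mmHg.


C+T = 317.6460
B/(C+T) = 4.1486
log10(P) = 7.0510 - 4.1486 = 2.9024
P = 10^2.9024 = 798.7253 mmHg

798.7253 mmHg


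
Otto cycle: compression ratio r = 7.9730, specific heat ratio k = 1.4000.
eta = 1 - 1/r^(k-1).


r^(k-1) = 2.2943
eta = 1 - 1/2.2943 = 0.5641 = 56.4136%

56.4136%


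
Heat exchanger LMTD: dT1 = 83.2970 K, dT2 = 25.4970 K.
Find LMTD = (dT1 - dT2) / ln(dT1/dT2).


dT1/dT2 = 3.2669
ln(dT1/dT2) = 1.1839
LMTD = 57.8000 / 1.1839 = 48.8237 K

48.8237 K


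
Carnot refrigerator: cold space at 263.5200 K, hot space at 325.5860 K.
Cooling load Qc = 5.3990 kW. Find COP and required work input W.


COP = 263.5200 / 62.0660 = 4.2458
W = 5.3990 / 4.2458 = 1.2716 kW

COP = 4.2458, W = 1.2716 kW


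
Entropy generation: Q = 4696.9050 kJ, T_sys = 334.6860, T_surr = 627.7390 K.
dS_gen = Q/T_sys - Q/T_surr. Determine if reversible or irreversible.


dS_sys = 4696.9050/334.6860 = 14.0338 kJ/K
dS_surr = -4696.9050/627.7390 = -7.4823 kJ/K
dS_gen = 14.0338 - 7.4823 = 6.5515 kJ/K (irreversible)

dS_gen = 6.5515 kJ/K, irreversible


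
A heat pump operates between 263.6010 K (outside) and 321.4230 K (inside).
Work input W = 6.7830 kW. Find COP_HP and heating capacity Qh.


COP = 321.4230 / 57.8220 = 5.5588
Qh = 5.5588 * 6.7830 = 37.7056 kW

COP = 5.5588, Qh = 37.7056 kW


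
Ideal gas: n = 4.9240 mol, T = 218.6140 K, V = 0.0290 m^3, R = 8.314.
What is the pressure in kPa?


P = nRT/V = 4.9240 * 8.314 * 218.6140 / 0.0290
= 8949.6497 / 0.0290 = 308608.6091 Pa = 308.6086 kPa

308.6086 kPa


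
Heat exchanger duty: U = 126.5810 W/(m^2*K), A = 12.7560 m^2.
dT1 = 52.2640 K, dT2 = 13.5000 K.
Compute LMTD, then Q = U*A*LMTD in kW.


LMTD = 28.6373 K
Q = 126.5810 * 12.7560 * 28.6373 = 46239.7483 W = 46.2397 kW

46.2397 kW


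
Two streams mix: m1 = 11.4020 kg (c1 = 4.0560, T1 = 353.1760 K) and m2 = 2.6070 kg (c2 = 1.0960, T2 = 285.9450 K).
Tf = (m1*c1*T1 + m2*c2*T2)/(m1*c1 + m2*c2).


num = 17150.1808
den = 49.1038
Tf = 349.2639 K

349.2639 K


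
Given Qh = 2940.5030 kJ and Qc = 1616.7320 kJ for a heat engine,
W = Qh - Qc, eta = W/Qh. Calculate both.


W = 2940.5030 - 1616.7320 = 1323.7710 kJ
eta = 1323.7710 / 2940.5030 = 0.4502 = 45.0185%

W = 1323.7710 kJ, eta = 45.0185%


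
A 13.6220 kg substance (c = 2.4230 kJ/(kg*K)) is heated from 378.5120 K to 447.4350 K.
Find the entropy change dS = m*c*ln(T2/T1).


T2/T1 = 1.1821
ln(T2/T1) = 0.1673
dS = 13.6220 * 2.4230 * 0.1673 = 5.5214 kJ/K

5.5214 kJ/K


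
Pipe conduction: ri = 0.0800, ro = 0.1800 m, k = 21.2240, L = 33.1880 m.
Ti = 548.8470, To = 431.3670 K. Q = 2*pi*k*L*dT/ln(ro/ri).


dT = 117.4800 K
ln(ro/ri) = 0.8109
Q = 2*pi*21.2240*33.1880*117.4800 / 0.8109 = 641163.2794 W

641163.2794 W


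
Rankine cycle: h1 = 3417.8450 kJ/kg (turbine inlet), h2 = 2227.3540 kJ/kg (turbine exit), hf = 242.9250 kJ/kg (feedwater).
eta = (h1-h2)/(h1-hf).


W = 1190.4910 kJ/kg
Q_in = 3174.9200 kJ/kg
eta = 0.3750 = 37.4967%

eta = 37.4967%


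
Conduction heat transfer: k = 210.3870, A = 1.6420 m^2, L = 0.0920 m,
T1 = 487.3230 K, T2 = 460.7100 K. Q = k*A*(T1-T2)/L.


dT = 26.6130 K
Q = 210.3870 * 1.6420 * 26.6130 / 0.0920 = 99930.5000 W

99930.5000 W


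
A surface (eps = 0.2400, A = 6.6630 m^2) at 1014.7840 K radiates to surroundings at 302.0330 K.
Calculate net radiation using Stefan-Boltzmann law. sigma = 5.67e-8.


T^4 = 1.0605e+12
Tsurr^4 = 8.3218e+09
Q = 0.2400 * 5.67e-8 * 6.6630 * 1.0521e+12 = 95397.5133 W

95397.5133 W


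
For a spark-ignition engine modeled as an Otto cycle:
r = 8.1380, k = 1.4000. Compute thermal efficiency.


r^(k-1) = 2.3132
eta = 1 - 1/2.3132 = 0.5677 = 56.7692%

56.7692%


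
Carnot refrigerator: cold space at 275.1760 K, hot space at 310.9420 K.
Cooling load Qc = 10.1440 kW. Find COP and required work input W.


COP = 275.1760 / 35.7660 = 7.6938
W = 10.1440 / 7.6938 = 1.3185 kW

COP = 7.6938, W = 1.3185 kW


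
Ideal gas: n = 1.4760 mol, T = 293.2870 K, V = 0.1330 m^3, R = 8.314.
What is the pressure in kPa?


P = nRT/V = 1.4760 * 8.314 * 293.2870 / 0.1330
= 3599.0609 / 0.1330 = 27060.6080 Pa = 27.0606 kPa

27.0606 kPa


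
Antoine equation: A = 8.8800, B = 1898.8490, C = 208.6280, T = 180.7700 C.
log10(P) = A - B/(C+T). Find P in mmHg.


C+T = 389.3980
B/(C+T) = 4.8764
log10(P) = 8.8800 - 4.8764 = 4.0036
P = 10^4.0036 = 10083.9177 mmHg

10083.9177 mmHg


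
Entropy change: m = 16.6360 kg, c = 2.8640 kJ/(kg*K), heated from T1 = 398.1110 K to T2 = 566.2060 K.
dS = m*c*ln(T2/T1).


T2/T1 = 1.4222
ln(T2/T1) = 0.3522
dS = 16.6360 * 2.8640 * 0.3522 = 16.7820 kJ/K

16.7820 kJ/K


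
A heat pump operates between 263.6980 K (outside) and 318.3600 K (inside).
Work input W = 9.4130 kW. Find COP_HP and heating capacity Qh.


COP = 318.3600 / 54.6620 = 5.8242
Qh = 5.8242 * 9.4130 = 54.8228 kW

COP = 5.8242, Qh = 54.8228 kW


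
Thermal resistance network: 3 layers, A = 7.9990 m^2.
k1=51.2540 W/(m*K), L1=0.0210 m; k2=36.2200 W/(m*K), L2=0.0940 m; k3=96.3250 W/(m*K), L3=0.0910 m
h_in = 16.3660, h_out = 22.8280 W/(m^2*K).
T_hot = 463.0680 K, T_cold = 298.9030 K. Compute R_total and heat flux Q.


R_conv_in = 1/(16.3660*7.9990) = 0.0076
R_1 = 0.0210/(51.2540*7.9990) = 5.1222e-05
R_2 = 0.0940/(36.2200*7.9990) = 0.0003
R_3 = 0.0910/(96.3250*7.9990) = 0.0001
R_conv_out = 1/(22.8280*7.9990) = 0.0055
R_total = 0.0136 K/W
Q = 164.1650 / 0.0136 = 12063.0350 W

R_total = 0.0136 K/W, Q = 12063.0350 W


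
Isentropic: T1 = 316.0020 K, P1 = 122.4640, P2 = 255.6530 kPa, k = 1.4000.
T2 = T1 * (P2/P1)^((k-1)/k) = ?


(k-1)/k = 0.2857
(P2/P1)^exp = 1.2340
T2 = 316.0020 * 1.2340 = 389.9566 K

389.9566 K


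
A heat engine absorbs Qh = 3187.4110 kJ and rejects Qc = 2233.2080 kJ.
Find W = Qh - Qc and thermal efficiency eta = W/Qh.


W = 3187.4110 - 2233.2080 = 954.2030 kJ
eta = 954.2030 / 3187.4110 = 0.2994 = 29.9366%

W = 954.2030 kJ, eta = 29.9366%


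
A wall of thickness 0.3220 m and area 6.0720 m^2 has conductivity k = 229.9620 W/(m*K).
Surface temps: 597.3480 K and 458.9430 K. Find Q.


dT = 138.4050 K
Q = 229.9620 * 6.0720 * 138.4050 / 0.3220 = 600183.0801 W

600183.0801 W


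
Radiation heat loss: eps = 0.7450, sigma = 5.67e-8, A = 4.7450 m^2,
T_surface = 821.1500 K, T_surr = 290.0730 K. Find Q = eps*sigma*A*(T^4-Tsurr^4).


T^4 = 4.5466e+11
Tsurr^4 = 7.0799e+09
Q = 0.7450 * 5.67e-8 * 4.7450 * 4.4758e+11 = 89711.8013 W

89711.8013 W


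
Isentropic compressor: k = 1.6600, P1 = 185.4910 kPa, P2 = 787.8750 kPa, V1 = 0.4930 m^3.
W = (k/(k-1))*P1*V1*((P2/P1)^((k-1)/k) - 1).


(k-1)/k = 0.3976
(P2/P1)^exp = 1.7772
W = 2.5152 * 185.4910 * 0.4930 * (1.7772 - 1) = 178.7622 kJ

178.7622 kJ


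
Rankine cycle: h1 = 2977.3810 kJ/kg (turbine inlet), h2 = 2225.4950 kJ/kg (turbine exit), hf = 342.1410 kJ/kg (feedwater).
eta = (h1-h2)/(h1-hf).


W = 751.8860 kJ/kg
Q_in = 2635.2400 kJ/kg
eta = 0.2853 = 28.5320%

eta = 28.5320%
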